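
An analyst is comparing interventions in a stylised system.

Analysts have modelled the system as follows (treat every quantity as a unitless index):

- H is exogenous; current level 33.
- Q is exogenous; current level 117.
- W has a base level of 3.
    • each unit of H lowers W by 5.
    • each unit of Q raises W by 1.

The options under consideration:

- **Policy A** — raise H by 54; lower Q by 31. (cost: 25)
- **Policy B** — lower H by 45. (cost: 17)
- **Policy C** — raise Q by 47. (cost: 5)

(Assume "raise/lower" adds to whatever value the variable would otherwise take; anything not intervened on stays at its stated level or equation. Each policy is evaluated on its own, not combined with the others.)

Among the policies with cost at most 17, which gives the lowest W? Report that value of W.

Policy B (H − 45):
  H = 33 − 45 = -12
  Q = 117
  W = 3 − 5·(-12) + 117 = 180
Policy C (Q + 47):
  H = 33
  Q = 117 + 47 = 164
  W = 3 − 5·33 + 164 = 2
Comparing — Policy B: W=180, Policy C: W=2. Lowest is 2 (Policy C).

2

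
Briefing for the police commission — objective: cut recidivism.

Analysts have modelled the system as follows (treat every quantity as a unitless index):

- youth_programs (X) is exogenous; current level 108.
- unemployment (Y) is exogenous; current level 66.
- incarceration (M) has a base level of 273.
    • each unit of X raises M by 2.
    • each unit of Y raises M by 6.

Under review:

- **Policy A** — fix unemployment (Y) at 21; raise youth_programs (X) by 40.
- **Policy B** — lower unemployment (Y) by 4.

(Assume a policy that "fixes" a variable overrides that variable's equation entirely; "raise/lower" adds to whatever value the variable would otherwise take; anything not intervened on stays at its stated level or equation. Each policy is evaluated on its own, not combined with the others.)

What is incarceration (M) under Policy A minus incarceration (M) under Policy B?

Policy A (Y := 21, X + 40):
  X = 108 + 40 = 148
  Y = 21
  M = 273 + 2·148 + 6·21 = 695
Policy B (Y − 4):
  X = 108
  Y = 66 − 4 = 62
  M = 273 + 2·108 + 6·62 = 861
M: 695 − 861 = -166

-166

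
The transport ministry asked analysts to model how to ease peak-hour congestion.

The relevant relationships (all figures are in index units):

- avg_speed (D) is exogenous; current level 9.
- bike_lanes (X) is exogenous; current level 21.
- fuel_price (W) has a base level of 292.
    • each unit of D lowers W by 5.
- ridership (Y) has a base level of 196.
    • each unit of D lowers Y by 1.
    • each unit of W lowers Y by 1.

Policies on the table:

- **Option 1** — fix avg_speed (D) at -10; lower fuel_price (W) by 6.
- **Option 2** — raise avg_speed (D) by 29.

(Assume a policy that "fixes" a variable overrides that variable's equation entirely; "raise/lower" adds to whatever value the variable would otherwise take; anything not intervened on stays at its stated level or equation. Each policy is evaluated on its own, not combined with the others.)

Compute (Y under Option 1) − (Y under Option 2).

-186

Option 1 (D := -10, W − 6):
  D = -10
  W = 292 − 5·(-10) (−6 from intervention) = 336
  Y = 196 − (-10) − 336 = -130
Option 2 (D + 29):
  D = 9 + 29 = 38
  W = 292 − 5·38 = 102
  Y = 196 − 38 − 102 = 56
Y: -130 − 56 = -186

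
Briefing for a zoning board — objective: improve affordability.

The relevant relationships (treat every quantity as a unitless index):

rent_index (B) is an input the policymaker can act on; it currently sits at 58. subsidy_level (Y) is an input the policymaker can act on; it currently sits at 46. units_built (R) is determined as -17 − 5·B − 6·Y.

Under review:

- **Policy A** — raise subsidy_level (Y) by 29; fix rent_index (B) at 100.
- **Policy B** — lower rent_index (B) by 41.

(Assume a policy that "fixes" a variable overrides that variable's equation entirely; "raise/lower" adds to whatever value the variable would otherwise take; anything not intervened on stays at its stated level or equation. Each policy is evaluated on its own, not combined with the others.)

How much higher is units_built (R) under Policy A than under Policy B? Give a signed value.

Policy A (Y + 29, B := 100):
  B = 100
  Y = 46 + 29 = 75
  R = -17 − 5·100 − 6·75 = -967
Policy B (B − 41):
  B = 58 − 41 = 17
  Y = 46
  R = -17 − 5·17 − 6·46 = -378
R: -967 − (-378) = -589

-589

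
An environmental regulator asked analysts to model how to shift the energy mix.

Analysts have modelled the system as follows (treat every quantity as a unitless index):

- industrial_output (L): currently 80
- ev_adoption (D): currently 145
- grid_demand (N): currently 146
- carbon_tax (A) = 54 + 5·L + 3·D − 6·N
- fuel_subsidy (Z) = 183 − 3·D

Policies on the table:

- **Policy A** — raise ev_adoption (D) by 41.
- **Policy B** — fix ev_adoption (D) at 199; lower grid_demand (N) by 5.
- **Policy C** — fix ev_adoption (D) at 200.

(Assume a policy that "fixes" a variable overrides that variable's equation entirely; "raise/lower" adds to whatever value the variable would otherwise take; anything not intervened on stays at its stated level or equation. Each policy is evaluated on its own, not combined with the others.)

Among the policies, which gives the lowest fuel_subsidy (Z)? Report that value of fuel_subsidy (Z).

-417

Policy A (D + 41):
  D = 145 + 41 = 186
  Z = 183 − 3·186 = -375
Policy B (D := 199, N − 5):
  D = 199
  Z = 183 − 3·199 = -414
Policy C (D := 200):
  D = 200
  Z = 183 − 3·200 = -417
Comparing — Policy A: Z=-375, Policy B: Z=-414, Policy C: Z=-417. Lowest is -417 (Policy C).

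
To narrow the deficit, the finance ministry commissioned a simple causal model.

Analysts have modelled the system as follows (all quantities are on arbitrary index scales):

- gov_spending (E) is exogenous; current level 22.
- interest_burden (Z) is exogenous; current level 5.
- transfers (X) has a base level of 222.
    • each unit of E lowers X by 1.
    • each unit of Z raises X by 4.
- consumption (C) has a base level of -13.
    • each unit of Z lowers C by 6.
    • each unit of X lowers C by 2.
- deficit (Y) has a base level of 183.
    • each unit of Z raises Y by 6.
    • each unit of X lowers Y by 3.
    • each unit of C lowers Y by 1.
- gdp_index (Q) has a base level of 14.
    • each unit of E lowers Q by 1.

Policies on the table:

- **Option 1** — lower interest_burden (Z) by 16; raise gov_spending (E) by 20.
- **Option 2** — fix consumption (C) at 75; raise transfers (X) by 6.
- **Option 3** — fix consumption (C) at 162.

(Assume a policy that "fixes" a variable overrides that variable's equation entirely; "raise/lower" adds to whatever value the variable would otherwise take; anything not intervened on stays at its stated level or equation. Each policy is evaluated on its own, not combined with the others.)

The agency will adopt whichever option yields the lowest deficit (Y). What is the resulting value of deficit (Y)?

-609

Option 1 (Z − 16, E + 20):
  E = 22 + 20 = 42
  Z = 5 − 16 = -11
  X = 222 − 42 + 4·(-11) = 136
  C = -13 − 6·(-11) − 2·136 = -219
  Y = 183 + 6·(-11) − 3·136 − (-219) = -72
Option 2 (C := 75, X + 6):
  E = 22
  Z = 5
  X = 222 − 22 + 4·5 (+6 from intervention) = 226
  C = 75
  Y = 183 + 6·5 − 3·226 − 75 = -540
Option 3 (C := 162):
  E = 22
  Z = 5
  X = 222 − 22 + 4·5 = 220
  C = 162
  Y = 183 + 6·5 − 3·220 − 162 = -609
Comparing — Option 1: Y=-72, Option 2: Y=-540, Option 3: Y=-609. Lowest is -609 (Option 3).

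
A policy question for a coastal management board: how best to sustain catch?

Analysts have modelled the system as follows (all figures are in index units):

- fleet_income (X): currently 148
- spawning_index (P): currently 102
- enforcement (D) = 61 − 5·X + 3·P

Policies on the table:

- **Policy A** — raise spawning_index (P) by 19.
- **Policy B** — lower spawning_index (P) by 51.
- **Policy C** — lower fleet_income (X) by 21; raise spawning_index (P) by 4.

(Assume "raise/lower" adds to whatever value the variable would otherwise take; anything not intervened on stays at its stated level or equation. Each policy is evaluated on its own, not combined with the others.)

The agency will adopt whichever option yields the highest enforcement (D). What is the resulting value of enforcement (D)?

Policy A (P + 19):
  X = 148
  P = 102 + 19 = 121
  D = 61 − 5·148 + 3·121 = -316
Policy B (P − 51):
  X = 148
  P = 102 − 51 = 51
  D = 61 − 5·148 + 3·51 = -526
Policy C (X − 21, P + 4):
  X = 148 − 21 = 127
  P = 102 + 4 = 106
  D = 61 − 5·127 + 3·106 = -256
Comparing — Policy A: D=-316, Policy B: D=-526, Policy C: D=-256. Highest is -256 (Policy C).

-256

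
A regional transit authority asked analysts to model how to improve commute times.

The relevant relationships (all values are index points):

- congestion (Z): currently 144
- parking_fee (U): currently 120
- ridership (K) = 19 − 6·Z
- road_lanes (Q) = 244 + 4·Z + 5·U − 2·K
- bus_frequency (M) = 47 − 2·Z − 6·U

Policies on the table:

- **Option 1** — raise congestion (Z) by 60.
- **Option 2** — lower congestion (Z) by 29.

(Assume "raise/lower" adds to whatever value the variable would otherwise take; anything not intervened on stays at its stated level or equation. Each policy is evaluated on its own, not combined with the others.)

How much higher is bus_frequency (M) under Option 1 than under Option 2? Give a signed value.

Option 1 (Z + 60):
  Z = 144 + 60 = 204
  U = 120
  M = 47 − 2·204 − 6·120 = -1081
Option 2 (Z − 29):
  Z = 144 − 29 = 115
  U = 120
  M = 47 − 2·115 − 6·120 = -903
M: -1081 − (-903) = -178

-178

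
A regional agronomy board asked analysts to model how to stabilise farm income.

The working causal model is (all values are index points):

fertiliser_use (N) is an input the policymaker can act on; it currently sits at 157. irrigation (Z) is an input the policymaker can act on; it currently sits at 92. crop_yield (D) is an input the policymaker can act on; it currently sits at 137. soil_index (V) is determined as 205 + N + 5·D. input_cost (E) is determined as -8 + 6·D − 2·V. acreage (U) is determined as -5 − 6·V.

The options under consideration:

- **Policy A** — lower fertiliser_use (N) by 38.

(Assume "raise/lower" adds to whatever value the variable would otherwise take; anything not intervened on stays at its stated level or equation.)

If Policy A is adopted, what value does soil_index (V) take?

Policy A (N − 38):
  N = 157 − 38 = 119
  D = 137
  V = 205 + 119 + 5·137 = 1009

1009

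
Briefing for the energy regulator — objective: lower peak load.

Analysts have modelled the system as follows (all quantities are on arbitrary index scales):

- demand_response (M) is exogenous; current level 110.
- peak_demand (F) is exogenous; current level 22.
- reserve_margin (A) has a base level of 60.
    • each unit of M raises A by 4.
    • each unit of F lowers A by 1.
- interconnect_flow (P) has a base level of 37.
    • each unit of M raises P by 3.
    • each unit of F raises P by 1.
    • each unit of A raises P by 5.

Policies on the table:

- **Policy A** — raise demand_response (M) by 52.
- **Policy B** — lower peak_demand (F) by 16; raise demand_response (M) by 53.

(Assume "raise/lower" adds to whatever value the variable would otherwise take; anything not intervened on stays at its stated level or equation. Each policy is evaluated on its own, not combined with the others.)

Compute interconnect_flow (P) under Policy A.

Policy A (M + 52):
  M = 110 + 52 = 162
  F = 22
  A = 60 + 4·162 − 22 = 686
  P = 37 + 3·162 + 22 + 5·686 = 3975

3975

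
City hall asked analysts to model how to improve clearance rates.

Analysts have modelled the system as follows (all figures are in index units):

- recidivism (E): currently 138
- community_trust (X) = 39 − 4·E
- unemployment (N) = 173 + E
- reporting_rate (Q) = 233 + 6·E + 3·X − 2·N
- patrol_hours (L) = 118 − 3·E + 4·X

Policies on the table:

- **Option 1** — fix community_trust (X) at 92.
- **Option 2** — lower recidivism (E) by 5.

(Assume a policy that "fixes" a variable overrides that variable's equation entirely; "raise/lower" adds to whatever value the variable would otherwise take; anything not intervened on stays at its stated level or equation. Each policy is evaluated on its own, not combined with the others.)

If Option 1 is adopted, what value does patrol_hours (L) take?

72

Option 1 (X := 92):
  E = 138
  X = 92
  L = 118 − 3·138 + 4·92 = 72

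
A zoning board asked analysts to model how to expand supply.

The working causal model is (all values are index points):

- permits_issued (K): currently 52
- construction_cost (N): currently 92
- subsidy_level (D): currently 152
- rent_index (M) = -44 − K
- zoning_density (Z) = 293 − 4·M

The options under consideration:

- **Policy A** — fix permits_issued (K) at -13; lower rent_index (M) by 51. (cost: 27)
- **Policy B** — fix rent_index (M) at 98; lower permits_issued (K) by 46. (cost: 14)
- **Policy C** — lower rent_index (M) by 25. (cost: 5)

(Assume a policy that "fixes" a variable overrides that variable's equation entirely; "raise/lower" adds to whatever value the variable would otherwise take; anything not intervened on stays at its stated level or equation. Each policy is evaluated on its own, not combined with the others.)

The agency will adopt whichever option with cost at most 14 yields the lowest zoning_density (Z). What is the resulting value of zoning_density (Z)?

-99

Policy B (M := 98, K − 46):
  K = 52 − 46 = 6
  M = 98
  Z = 293 − 4·98 = -99
Policy C (M − 25):
  K = 52
  M = -44 − 52 (−25 from intervention) = -121
  Z = 293 − 4·(-121) = 777
Comparing — Policy B: Z=-99, Policy C: Z=777. Lowest is -99 (Policy B).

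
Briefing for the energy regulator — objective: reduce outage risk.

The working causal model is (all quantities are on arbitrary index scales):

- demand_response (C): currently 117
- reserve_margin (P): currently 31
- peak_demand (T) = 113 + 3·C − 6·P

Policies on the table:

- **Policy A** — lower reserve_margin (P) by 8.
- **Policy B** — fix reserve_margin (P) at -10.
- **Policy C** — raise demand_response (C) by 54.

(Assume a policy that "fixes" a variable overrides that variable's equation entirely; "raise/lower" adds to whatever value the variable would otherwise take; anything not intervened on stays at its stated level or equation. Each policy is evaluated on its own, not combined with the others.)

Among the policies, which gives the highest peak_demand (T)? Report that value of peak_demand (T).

Policy A (P − 8):
  C = 117
  P = 31 − 8 = 23
  T = 113 + 3·117 − 6·23 = 326
Policy B (P := -10):
  C = 117
  P = -10
  T = 113 + 3·117 − 6·(-10) = 524
Policy C (C + 54):
  C = 117 + 54 = 171
  P = 31
  T = 113 + 3·171 − 6·31 = 440
Comparing — Policy A: T=326, Policy B: T=524, Policy C: T=440. Highest is 524 (Policy B).

524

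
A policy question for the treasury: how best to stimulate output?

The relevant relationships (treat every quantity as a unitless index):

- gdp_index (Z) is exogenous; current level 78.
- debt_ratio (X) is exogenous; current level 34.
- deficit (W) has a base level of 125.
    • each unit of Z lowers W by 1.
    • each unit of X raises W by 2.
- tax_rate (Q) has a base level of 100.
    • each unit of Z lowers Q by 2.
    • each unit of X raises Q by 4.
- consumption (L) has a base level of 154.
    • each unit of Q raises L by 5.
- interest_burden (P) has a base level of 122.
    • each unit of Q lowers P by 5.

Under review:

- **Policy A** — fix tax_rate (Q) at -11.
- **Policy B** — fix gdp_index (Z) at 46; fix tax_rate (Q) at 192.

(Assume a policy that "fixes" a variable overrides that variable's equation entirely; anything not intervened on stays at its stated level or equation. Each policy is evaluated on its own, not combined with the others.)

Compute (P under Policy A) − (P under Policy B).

1015

Policy A (Q := -11):
  Z = 78
  X = 34
  Q = -11
  P = 122 − 5·(-11) = 177
Policy B (Z := 46, Q := 192):
  Z = 46
  X = 34
  Q = 192
  P = 122 − 5·192 = -838
P: 177 − (-838) = 1015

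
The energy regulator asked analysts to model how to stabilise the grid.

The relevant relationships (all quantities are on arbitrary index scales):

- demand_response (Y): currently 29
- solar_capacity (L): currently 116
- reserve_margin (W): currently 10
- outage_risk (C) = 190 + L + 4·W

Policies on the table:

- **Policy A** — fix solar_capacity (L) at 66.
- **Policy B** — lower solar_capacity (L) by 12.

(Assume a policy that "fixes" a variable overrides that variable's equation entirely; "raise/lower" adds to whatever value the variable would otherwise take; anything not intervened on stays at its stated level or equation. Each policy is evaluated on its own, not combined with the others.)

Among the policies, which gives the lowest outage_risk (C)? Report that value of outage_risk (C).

296

Policy A (L := 66):
  L = 66
  W = 10
  C = 190 + 66 + 4·10 = 296
Policy B (L − 12):
  L = 116 − 12 = 104
  W = 10
  C = 190 + 104 + 4·10 = 334
Comparing — Policy A: C=296, Policy B: C=334. Lowest is 296 (Policy A).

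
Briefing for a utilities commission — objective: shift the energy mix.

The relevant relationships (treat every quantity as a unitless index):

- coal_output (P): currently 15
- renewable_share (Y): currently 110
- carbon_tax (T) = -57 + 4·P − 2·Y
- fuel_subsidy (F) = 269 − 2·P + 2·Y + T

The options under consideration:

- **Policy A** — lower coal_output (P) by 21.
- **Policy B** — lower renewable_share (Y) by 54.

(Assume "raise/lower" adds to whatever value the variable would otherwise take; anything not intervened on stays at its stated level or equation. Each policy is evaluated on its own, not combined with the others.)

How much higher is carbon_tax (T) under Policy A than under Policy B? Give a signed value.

-192

Policy A (P − 21):
  P = 15 − 21 = -6
  Y = 110
  T = -57 + 4·(-6) − 2·110 = -301
Policy B (Y − 54):
  P = 15
  Y = 110 − 54 = 56
  T = -57 + 4·15 − 2·56 = -109
T: -301 − (-109) = -192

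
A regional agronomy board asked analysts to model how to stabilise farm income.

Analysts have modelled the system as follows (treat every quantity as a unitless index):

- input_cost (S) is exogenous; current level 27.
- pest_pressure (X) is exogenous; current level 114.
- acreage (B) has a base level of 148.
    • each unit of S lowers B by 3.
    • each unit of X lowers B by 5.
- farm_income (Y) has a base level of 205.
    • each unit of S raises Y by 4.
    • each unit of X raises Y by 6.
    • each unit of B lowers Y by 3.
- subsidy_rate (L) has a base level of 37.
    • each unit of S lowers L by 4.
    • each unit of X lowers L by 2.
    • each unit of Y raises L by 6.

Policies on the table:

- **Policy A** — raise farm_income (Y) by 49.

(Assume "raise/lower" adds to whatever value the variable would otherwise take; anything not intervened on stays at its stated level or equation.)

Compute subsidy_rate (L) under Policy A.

15031

Policy A (Y + 49):
  S = 27
  X = 114
  B = 148 − 3·27 − 5·114 = -503
  Y = 205 + 4·27 + 6·114 − 3·(-503) (+49 from intervention) = 2555
  L = 37 − 4·27 − 2·114 + 6·2555 = 15031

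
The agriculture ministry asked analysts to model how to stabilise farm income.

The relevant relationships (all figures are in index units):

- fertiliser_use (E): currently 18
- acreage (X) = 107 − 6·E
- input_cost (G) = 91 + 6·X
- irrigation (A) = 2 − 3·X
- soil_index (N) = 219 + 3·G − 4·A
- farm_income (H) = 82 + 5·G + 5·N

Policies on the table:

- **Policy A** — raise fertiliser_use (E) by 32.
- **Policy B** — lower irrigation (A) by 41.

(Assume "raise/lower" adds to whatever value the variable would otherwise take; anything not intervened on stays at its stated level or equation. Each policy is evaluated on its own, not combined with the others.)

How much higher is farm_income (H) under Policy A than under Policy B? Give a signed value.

Policy A (E + 32):
  E = 18 + 32 = 50
  X = 107 − 6·50 = -193
  G = 91 + 6·(-193) = -1067
  A = 2 − 3·(-193) = 581
  N = 219 + 3·(-1067) − 4·581 = -5306
  H = 82 + 5·(-1067) + 5·(-5306) = -31783
Policy B (A − 41):
  E = 18
  X = 107 − 6·18 = -1
  G = 91 + 6·(-1) = 85
  A = 2 − 3·(-1) (−41 from intervention) = -36
  N = 219 + 3·85 − 4·(-36) = 618
  H = 82 + 5·85 + 5·618 = 3597
H: -31783 − 3597 = -35380

-35380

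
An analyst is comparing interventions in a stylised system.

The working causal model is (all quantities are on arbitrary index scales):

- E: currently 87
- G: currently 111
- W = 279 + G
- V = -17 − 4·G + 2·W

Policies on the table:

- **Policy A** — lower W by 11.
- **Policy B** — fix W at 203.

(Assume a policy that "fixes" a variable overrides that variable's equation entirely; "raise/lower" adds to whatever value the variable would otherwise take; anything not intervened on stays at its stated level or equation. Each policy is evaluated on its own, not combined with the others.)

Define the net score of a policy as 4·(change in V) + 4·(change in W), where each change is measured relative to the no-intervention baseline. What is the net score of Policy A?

Baseline:
  G = 111
  W = 279 + 111 = 390
  V = -17 − 4·111 + 2·390 = 319
Policy A (W − 11):
  G = 111
  W = 279 + 111 (−11 from intervention) = 379
  V = -17 − 4·111 + 2·379 = 297
ΔV = 297 − 319 = -22; ΔW = 379 − 390 = -11
Score = 4·(-22) + 4·(-11) = -132

-132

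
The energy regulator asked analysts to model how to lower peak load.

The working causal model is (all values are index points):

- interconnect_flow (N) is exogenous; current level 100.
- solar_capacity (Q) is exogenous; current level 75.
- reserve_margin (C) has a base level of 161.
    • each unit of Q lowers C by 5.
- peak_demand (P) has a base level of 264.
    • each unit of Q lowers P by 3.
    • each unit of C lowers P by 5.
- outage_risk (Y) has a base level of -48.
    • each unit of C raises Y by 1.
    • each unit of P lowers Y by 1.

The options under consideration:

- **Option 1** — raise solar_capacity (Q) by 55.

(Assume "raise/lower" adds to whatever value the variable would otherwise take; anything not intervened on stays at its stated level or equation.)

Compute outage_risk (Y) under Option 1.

-2856

Option 1 (Q + 55):
  Q = 75 + 55 = 130
  C = 161 − 5·130 = -489
  P = 264 − 3·130 − 5·(-489) = 2319
  Y = -48 + (-489) − 2319 = -2856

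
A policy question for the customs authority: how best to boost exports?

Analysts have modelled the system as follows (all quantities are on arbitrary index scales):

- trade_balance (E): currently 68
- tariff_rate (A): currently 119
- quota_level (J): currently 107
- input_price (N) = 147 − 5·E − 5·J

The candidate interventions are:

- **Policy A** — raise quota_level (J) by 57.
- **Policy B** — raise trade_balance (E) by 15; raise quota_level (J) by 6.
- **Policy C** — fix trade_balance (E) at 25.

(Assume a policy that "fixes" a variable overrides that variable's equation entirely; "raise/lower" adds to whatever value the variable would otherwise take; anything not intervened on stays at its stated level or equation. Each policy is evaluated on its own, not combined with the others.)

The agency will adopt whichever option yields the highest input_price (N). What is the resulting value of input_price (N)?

Policy A (J + 57):
  E = 68
  J = 107 + 57 = 164
  N = 147 − 5·68 − 5·164 = -1013
Policy B (E + 15, J + 6):
  E = 68 + 15 = 83
  J = 107 + 6 = 113
  N = 147 − 5·83 − 5·113 = -833
Policy C (E := 25):
  E = 25
  J = 107
  N = 147 − 5·25 − 5·107 = -513
Comparing — Policy A: N=-1013, Policy B: N=-833, Policy C: N=-513. Highest is -513 (Policy C).

-513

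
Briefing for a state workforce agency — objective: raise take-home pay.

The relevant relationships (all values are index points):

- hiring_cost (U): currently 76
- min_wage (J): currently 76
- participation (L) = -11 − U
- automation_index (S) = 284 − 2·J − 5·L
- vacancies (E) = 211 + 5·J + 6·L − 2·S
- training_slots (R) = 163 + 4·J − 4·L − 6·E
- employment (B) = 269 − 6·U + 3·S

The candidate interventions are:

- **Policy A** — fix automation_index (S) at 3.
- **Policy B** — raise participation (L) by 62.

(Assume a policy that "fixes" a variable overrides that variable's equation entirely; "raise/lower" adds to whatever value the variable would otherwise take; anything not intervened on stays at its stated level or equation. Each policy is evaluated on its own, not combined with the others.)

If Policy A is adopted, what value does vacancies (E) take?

Policy A (S := 3):
  U = 76
  J = 76
  L = -11 − 76 = -87
  S = 3
  E = 211 + 5·76 + 6·(-87) − 2·3 = 63

63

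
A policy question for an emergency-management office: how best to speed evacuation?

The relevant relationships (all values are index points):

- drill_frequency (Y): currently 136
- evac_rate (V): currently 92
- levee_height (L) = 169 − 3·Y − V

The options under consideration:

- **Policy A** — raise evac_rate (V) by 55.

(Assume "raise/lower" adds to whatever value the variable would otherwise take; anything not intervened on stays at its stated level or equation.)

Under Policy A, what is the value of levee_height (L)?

-386

Policy A (V + 55):
  Y = 136
  V = 92 + 55 = 147
  L = 169 − 3·136 − 147 = -386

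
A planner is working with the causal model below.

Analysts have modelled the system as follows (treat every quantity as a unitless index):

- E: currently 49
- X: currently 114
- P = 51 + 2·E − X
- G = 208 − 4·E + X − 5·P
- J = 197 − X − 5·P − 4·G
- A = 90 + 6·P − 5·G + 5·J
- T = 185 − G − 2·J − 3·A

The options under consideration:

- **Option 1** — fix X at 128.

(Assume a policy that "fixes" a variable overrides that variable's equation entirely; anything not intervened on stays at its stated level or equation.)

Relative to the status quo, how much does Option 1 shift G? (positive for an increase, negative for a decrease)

84

Baseline:
  E = 49
  X = 114
  P = 51 + 2·49 − 114 = 35
  G = 208 − 4·49 + 114 − 5·35 = -49
Option 1 (X := 128):
  E = 49
  X = 128
  P = 51 + 2·49 − 128 = 21
  G = 208 − 4·49 + 128 − 5·21 = 35
Change in G: 35 − (-49) = 84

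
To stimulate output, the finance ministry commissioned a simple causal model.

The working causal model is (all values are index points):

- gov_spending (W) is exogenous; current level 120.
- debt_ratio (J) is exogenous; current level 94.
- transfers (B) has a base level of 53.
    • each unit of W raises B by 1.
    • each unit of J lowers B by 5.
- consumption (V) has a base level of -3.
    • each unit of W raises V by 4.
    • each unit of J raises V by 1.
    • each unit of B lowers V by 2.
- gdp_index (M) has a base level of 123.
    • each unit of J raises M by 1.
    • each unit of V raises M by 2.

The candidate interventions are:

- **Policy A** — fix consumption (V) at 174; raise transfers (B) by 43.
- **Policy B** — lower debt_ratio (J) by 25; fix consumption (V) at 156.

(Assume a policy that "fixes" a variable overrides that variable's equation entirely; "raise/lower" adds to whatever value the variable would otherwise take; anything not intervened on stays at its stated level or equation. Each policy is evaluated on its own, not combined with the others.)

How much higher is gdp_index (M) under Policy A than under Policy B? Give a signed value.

Policy A (V := 174, B + 43):
  W = 120
  J = 94
  B = 53 + 120 − 5·94 (+43 from intervention) = -254
  V = 174
  M = 123 + 94 + 2·174 = 565
Policy B (J − 25, V := 156):
  W = 120
  J = 94 − 25 = 69
  B = 53 + 120 − 5·69 = -172
  V = 156
  M = 123 + 69 + 2·156 = 504
M: 565 − 504 = 61

61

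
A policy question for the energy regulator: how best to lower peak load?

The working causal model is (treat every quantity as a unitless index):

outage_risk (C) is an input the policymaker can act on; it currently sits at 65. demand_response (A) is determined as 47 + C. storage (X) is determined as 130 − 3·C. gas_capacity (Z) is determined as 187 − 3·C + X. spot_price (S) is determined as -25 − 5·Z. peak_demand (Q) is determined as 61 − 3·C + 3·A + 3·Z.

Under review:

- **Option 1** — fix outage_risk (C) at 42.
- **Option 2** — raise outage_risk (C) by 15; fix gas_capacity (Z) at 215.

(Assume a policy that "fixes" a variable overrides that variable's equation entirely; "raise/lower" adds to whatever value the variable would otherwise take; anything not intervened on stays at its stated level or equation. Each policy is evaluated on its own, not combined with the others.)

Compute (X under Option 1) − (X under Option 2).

114

Option 1 (C := 42):
  C = 42
  X = 130 − 3·42 = 4
Option 2 (C + 15, Z := 215):
  C = 65 + 15 = 80
  X = 130 − 3·80 = -110
X: 4 − (-110) = 114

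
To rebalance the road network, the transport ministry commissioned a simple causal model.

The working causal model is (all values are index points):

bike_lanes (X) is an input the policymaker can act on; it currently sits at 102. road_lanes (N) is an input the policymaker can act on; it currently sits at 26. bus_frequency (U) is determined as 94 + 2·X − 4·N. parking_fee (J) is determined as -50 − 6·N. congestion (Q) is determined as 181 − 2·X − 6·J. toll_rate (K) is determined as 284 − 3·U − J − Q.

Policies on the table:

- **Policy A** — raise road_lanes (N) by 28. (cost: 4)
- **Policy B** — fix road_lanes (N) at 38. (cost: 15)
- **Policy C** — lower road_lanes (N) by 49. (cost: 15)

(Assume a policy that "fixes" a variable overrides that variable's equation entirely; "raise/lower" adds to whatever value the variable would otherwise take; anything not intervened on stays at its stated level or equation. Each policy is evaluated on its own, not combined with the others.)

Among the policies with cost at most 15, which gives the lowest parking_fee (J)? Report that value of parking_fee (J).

-374

Policy A (N + 28):
  N = 26 + 28 = 54
  J = -50 − 6·54 = -374
Policy B (N := 38):
  N = 38
  J = -50 − 6·38 = -278
Policy C (N − 49):
  N = 26 − 49 = -23
  J = -50 − 6·(-23) = 88
Comparing — Policy A: J=-374, Policy B: J=-278, Policy C: J=88. Lowest is -374 (Policy A).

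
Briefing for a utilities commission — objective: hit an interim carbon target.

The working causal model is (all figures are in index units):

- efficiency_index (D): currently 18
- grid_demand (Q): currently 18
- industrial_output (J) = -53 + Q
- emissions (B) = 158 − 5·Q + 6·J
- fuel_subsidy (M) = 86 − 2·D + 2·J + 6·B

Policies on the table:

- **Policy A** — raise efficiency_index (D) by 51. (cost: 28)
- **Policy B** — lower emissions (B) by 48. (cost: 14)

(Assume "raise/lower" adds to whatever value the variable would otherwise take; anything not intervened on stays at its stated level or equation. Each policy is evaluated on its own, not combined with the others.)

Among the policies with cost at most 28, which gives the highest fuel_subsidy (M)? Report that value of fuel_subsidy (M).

-974

Policy A (D + 51):
  D = 18 + 51 = 69
  Q = 18
  J = -53 + 18 = -35
  B = 158 − 5·18 + 6·(-35) = -142
  M = 86 − 2·69 + 2·(-35) + 6·(-142) = -974
Policy B (B − 48):
  D = 18
  Q = 18
  J = -53 + 18 = -35
  B = 158 − 5·18 + 6·(-35) (−48 from intervention) = -190
  M = 86 − 2·18 + 2·(-35) + 6·(-190) = -1160
Comparing — Policy A: M=-974, Policy B: M=-1160. Highest is -974 (Policy A).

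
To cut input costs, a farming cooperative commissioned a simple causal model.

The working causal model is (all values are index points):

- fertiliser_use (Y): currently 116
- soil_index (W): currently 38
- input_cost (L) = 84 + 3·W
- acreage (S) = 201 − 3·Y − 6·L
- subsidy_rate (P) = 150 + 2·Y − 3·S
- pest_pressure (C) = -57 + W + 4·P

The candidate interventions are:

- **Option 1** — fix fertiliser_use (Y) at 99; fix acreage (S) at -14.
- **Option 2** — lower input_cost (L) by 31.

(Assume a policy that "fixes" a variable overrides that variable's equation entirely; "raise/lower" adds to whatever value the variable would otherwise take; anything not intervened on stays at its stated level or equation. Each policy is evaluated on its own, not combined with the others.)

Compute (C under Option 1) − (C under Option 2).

Option 1 (Y := 99, S := -14):
  Y = 99
  W = 38
  L = 84 + 3·38 = 198
  S = -14
  P = 150 + 2·99 − 3·(-14) = 390
  C = -57 + 38 + 4·390 = 1541
Option 2 (L − 31):
  Y = 116
  W = 38
  L = 84 + 3·38 (−31 from intervention) = 167
  S = 201 − 3·116 − 6·167 = -1149
  P = 150 + 2·116 − 3·(-1149) = 3829
  C = -57 + 38 + 4·3829 = 15297
C: 1541 − 15297 = -13756

-13756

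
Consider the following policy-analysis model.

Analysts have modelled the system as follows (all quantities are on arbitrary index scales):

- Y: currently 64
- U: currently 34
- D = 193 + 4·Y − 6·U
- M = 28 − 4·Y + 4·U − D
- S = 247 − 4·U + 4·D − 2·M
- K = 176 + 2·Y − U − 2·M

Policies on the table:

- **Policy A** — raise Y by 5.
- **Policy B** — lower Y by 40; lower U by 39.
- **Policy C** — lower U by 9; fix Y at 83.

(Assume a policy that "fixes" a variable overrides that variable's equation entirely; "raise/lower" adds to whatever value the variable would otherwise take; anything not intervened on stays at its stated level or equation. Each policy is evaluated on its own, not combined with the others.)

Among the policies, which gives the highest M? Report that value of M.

Policy A (Y + 5):
  Y = 64 + 5 = 69
  U = 34
  D = 193 + 4·69 − 6·34 = 265
  M = 28 − 4·69 + 4·34 − 265 = -377
Policy B (Y − 40, U − 39):
  Y = 64 − 40 = 24
  U = 34 − 39 = -5
  D = 193 + 4·24 − 6·(-5) = 319
  M = 28 − 4·24 + 4·(-5) − 319 = -407
Policy C (U − 9, Y := 83):
  Y = 83
  U = 34 − 9 = 25
  D = 193 + 4·83 − 6·25 = 375
  M = 28 − 4·83 + 4·25 − 375 = -579
Comparing — Policy A: M=-377, Policy B: M=-407, Policy C: M=-579. Highest is -377 (Policy A).

-377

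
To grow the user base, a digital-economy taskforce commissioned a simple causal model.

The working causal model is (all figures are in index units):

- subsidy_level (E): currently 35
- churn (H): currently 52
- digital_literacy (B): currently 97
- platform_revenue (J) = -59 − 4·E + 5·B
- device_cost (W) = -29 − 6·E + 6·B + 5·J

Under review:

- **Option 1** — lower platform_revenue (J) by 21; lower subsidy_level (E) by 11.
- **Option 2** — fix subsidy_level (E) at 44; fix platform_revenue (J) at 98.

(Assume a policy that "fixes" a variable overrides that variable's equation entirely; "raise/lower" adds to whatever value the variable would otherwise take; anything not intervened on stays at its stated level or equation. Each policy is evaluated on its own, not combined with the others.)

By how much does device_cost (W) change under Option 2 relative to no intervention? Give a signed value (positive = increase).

-994

Baseline:
  E = 35
  B = 97
  J = -59 − 4·35 + 5·97 = 286
  W = -29 − 6·35 + 6·97 + 5·286 = 1773
Option 2 (E := 44, J := 98):
  E = 44
  B = 97
  J = 98
  W = -29 − 6·44 + 6·97 + 5·98 = 779
Change in W: 779 − 1773 = -994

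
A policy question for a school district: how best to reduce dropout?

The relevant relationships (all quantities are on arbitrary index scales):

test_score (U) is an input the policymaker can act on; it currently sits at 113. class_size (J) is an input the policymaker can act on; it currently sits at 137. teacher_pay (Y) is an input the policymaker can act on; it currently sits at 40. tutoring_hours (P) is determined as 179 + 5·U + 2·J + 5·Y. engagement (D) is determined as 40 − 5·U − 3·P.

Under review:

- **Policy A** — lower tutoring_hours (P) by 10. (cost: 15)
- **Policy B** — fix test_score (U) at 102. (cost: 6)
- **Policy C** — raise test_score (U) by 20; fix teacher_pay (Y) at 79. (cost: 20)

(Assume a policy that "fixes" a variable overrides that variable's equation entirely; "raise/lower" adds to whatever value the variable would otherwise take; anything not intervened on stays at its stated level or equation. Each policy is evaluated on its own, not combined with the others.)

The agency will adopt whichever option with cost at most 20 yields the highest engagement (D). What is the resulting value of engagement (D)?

Policy A (P − 10):
  U = 113
  J = 137
  Y = 40
  P = 179 + 5·113 + 2·137 + 5·40 (−10 from intervention) = 1208
  D = 40 − 5·113 − 3·1208 = -4149
Policy B (U := 102):
  U = 102
  J = 137
  Y = 40
  P = 179 + 5·102 + 2·137 + 5·40 = 1163
  D = 40 − 5·102 − 3·1163 = -3959
Policy C (U + 20, Y := 79):
  U = 113 + 20 = 133
  J = 137
  Y = 79
  P = 179 + 5·133 + 2·137 + 5·79 = 1513
  D = 40 − 5·133 − 3·1513 = -5164
Comparing — Policy A: D=-4149, Policy B: D=-3959, Policy C: D=-5164. Highest is -3959 (Policy B).

-3959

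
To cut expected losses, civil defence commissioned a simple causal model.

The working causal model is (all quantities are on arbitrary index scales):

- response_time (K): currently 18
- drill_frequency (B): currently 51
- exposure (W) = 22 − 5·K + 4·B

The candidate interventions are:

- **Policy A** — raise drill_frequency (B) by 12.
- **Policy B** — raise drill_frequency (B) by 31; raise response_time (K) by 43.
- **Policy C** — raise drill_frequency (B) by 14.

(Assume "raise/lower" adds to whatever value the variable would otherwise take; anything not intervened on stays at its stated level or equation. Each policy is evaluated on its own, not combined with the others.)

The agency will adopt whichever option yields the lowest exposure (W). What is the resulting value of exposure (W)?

45

Policy A (B + 12):
  K = 18
  B = 51 + 12 = 63
  W = 22 − 5·18 + 4·63 = 184
Policy B (B + 31, K + 43):
  K = 18 + 43 = 61
  B = 51 + 31 = 82
  W = 22 − 5·61 + 4·82 = 45
Policy C (B + 14):
  K = 18
  B = 51 + 14 = 65
  W = 22 − 5·18 + 4·65 = 192
Comparing — Policy A: W=184, Policy B: W=45, Policy C: W=192. Lowest is 45 (Policy B).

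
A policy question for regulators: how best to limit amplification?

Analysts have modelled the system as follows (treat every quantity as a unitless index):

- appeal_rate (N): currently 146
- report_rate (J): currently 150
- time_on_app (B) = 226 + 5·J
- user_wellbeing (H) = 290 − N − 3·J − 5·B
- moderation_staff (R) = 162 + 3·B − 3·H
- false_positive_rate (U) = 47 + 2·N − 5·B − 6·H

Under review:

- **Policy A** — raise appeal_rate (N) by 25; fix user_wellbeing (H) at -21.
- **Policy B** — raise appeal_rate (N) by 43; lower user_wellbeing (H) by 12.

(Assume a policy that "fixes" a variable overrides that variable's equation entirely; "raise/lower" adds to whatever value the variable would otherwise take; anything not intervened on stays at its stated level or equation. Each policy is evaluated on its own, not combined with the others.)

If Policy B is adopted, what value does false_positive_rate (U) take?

Policy B (N + 43, H − 12):
  N = 146 + 43 = 189
  J = 150
  B = 226 + 5·150 = 976
  H = 290 − 189 − 3·150 − 5·976 (−12 from intervention) = -5241
  U = 47 + 2·189 − 5·976 − 6·(-5241) = 26991

26991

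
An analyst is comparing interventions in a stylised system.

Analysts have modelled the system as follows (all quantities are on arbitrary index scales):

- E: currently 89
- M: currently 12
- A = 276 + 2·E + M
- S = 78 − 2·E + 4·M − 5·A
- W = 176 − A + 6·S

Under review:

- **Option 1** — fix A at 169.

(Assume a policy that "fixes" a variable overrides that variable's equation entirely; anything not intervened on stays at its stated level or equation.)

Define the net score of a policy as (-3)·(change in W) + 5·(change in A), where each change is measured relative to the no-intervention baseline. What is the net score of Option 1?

Baseline:
  E = 89
  M = 12
  A = 276 + 2·89 + 12 = 466
  S = 78 − 2·89 + 4·12 − 5·466 = -2382
  W = 176 − 466 + 6·(-2382) = -14582
Option 1 (A := 169):
  E = 89
  M = 12
  A = 169
  S = 78 − 2·89 + 4·12 − 5·169 = -897
  W = 176 − 169 + 6·(-897) = -5375
ΔW = -5375 − (-14582) = 9207; ΔA = 169 − 466 = -297
Score = (-3)·9207 + 5·(-297) = -29106

-29106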